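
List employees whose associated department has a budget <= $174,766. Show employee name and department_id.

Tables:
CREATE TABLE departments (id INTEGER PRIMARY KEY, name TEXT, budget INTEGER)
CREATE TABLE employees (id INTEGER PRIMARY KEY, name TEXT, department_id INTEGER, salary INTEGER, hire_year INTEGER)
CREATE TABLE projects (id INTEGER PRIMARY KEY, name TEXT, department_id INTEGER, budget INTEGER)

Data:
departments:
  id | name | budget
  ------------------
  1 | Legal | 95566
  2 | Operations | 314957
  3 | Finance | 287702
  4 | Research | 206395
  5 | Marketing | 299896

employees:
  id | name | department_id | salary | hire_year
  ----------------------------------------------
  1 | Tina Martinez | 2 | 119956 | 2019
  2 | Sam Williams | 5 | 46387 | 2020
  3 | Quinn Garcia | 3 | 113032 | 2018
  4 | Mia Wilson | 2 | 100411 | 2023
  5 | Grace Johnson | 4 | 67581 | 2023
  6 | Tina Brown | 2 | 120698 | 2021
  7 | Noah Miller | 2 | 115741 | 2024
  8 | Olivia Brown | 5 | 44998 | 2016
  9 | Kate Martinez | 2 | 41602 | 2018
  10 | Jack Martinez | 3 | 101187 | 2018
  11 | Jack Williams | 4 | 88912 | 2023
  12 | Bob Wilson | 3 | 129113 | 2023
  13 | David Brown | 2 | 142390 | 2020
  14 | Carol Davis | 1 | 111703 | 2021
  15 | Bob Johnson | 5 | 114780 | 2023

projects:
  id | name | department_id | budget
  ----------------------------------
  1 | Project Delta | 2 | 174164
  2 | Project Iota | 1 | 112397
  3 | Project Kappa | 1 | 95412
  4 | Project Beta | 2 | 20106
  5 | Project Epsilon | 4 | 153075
SELECT name, department_id FROM employees WHERE department_id IN (SELECT id FROM departments WHERE budget <= 174766)

Execution result:
name | department_id
Carol Davis | 1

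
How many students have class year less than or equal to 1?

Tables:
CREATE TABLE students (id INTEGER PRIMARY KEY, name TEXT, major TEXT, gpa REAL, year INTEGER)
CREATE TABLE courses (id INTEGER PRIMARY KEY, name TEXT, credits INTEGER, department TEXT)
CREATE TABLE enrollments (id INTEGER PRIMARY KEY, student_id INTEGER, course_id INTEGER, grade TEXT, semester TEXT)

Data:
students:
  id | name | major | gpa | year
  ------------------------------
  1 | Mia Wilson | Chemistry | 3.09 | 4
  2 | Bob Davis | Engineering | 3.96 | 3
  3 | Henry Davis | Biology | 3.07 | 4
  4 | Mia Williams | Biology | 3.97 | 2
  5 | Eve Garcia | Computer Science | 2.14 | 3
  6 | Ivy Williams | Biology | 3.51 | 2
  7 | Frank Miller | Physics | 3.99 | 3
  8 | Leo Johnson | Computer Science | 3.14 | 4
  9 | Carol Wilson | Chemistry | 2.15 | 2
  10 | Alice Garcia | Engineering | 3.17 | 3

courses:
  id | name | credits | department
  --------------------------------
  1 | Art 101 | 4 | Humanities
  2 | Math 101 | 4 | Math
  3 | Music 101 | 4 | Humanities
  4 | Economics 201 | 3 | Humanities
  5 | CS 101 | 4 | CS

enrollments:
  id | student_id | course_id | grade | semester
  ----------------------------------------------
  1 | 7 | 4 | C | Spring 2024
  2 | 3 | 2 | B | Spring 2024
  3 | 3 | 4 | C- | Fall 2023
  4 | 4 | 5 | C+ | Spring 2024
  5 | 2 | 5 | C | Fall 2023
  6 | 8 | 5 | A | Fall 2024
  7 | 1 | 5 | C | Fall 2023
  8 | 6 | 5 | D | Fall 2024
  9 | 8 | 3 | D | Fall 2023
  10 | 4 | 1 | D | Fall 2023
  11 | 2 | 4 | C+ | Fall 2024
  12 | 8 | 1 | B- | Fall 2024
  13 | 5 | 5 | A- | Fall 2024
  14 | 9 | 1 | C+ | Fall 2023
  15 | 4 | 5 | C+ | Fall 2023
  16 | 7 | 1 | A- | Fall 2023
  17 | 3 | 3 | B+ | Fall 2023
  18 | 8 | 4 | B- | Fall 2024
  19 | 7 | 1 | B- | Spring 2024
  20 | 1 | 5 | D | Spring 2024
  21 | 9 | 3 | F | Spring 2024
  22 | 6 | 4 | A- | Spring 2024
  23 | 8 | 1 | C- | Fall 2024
SELECT COUNT(*) FROM students WHERE year <= 1

Execution result:
0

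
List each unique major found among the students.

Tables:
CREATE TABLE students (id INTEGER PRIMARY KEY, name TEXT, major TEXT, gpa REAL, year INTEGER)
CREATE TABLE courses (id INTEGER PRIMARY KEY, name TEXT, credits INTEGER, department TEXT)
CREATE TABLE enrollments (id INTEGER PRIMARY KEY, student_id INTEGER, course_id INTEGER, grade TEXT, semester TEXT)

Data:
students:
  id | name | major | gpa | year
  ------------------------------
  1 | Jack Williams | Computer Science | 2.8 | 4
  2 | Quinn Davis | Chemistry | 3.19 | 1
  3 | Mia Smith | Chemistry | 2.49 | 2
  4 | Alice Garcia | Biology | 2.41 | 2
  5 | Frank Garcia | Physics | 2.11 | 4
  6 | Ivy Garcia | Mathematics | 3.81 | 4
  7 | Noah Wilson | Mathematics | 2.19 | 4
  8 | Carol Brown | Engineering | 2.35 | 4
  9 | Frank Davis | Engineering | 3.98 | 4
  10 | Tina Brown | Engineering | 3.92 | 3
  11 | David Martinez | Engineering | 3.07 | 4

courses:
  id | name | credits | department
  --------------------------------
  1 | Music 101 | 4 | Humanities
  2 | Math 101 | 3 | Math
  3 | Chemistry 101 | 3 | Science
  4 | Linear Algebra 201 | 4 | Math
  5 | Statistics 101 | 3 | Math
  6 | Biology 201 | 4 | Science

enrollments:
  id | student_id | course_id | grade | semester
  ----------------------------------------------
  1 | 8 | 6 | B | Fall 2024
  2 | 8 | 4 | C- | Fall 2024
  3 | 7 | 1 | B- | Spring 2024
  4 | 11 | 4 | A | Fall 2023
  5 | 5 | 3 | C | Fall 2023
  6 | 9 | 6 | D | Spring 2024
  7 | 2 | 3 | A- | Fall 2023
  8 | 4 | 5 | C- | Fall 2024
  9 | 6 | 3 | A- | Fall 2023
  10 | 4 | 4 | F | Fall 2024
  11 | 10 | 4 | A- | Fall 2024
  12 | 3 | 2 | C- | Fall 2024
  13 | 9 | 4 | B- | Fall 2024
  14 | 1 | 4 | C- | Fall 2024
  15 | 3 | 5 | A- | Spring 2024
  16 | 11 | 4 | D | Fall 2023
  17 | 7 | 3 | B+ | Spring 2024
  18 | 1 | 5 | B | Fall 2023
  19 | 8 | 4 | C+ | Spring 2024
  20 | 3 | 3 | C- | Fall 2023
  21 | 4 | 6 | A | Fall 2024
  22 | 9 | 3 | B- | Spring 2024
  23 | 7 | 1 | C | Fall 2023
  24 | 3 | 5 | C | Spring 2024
SELECT DISTINCT major FROM students

Execution result:
major
Computer Science
Chemistry
Biology
Physics
Mathematics
Engineering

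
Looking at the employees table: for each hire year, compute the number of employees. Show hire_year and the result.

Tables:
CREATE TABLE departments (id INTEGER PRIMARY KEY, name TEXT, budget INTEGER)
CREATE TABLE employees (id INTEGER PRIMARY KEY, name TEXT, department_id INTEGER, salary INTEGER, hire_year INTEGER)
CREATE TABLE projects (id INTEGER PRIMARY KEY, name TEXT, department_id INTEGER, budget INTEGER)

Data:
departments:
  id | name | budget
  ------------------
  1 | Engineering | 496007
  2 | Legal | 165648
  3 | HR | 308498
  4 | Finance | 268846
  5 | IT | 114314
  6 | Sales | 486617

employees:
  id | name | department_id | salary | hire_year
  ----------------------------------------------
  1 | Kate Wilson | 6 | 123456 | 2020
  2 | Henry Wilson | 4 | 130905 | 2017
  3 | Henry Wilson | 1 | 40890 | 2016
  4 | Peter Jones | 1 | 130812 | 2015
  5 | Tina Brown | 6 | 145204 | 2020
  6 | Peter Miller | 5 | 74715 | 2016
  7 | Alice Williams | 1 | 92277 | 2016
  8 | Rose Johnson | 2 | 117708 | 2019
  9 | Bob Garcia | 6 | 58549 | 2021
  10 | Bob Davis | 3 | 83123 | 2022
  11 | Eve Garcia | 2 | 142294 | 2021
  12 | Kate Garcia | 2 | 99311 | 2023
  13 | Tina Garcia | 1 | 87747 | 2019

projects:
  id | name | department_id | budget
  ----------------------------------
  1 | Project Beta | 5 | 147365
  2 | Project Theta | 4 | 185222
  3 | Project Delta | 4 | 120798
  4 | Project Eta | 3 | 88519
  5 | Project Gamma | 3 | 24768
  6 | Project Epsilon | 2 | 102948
SELECT hire_year, COUNT(*) AS n FROM employees GROUP BY hire_year

Execution result:
hire_year | n
2015 | 1
2016 | 3
2017 | 1
2019 | 2
2020 | 2
2021 | 2
2022 | 1
2023 | 1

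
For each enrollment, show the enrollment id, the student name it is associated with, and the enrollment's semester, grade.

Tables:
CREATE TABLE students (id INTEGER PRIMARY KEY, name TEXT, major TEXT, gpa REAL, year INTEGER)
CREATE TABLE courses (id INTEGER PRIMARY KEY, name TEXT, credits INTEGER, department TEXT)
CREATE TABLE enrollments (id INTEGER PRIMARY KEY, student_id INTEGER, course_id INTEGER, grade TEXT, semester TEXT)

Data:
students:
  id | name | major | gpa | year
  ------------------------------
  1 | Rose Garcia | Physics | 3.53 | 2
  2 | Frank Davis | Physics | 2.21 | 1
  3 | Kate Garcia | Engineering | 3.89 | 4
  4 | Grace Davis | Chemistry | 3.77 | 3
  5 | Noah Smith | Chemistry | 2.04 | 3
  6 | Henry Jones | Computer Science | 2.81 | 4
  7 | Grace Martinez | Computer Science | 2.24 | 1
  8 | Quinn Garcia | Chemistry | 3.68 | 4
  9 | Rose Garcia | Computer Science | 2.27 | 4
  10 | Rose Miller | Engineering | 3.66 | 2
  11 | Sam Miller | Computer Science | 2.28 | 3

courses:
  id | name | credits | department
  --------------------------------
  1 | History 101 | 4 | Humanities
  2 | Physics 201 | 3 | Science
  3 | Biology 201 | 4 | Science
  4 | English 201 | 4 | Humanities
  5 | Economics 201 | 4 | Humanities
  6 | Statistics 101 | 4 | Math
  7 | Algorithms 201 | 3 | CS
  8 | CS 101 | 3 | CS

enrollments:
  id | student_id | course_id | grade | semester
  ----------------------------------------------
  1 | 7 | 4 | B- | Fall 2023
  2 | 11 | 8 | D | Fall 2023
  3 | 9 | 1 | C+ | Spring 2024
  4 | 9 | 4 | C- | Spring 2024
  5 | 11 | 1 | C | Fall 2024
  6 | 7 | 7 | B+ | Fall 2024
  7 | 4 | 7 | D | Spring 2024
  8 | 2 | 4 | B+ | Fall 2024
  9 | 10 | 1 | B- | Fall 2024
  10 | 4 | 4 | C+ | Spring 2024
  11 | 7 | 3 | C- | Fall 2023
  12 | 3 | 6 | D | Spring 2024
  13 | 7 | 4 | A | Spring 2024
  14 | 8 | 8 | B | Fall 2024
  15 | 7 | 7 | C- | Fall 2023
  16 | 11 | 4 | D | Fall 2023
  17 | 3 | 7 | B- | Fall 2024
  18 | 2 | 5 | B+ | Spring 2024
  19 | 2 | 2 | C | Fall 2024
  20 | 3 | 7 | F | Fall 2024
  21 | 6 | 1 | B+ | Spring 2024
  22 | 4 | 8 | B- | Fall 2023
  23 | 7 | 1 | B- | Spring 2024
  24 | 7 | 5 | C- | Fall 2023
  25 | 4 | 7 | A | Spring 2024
SELECT c.id, p.name AS student, c.semester, c.grade FROM enrollments c JOIN students p ON c.student_id = p.id

Execution result:
id | student | semester | grade
1 | Grace Martinez | Fall 2023 | B-
2 | Sam Miller | Fall 2023 | D
3 | Rose Garcia | Spring 2024 | C+
4 | Rose Garcia | Spring 2024 | C-
5 | Sam Miller | Fall 2024 | C
6 | Grace Martinez | Fall 2024 | B+
7 | Grace Davis | Spring 2024 | D
8 | Frank Davis | Fall 2024 | B+
9 | Rose Miller | Fall 2024 | B-
10 | Grace Davis | Spring 2024 | C+
11 | Grace Martinez | Fall 2023 | C-
12 | Kate Garcia | Spring 2024 | D
13 | Grace Martinez | Spring 2024 | A
14 | Quinn Garcia | Fall 2024 | B
15 | Grace Martinez | Fall 2023 | C-
16 | Sam Miller | Fall 2023 | D
17 | Kate Garcia | Fall 2024 | B-
18 | Frank Davis | Spring 2024 | B+
19 | Frank Davis | Fall 2024 | C
20 | Kate Garcia | Fall 2024 | F
21 | Henry Jones | Spring 2024 | B+
22 | Grace Davis | Fall 2023 | B-
23 | Grace Martinez | Spring 2024 | B-
24 | Grace Martinez | Fall 2023 | C-
25 | Grace Davis | Spring 2024 | A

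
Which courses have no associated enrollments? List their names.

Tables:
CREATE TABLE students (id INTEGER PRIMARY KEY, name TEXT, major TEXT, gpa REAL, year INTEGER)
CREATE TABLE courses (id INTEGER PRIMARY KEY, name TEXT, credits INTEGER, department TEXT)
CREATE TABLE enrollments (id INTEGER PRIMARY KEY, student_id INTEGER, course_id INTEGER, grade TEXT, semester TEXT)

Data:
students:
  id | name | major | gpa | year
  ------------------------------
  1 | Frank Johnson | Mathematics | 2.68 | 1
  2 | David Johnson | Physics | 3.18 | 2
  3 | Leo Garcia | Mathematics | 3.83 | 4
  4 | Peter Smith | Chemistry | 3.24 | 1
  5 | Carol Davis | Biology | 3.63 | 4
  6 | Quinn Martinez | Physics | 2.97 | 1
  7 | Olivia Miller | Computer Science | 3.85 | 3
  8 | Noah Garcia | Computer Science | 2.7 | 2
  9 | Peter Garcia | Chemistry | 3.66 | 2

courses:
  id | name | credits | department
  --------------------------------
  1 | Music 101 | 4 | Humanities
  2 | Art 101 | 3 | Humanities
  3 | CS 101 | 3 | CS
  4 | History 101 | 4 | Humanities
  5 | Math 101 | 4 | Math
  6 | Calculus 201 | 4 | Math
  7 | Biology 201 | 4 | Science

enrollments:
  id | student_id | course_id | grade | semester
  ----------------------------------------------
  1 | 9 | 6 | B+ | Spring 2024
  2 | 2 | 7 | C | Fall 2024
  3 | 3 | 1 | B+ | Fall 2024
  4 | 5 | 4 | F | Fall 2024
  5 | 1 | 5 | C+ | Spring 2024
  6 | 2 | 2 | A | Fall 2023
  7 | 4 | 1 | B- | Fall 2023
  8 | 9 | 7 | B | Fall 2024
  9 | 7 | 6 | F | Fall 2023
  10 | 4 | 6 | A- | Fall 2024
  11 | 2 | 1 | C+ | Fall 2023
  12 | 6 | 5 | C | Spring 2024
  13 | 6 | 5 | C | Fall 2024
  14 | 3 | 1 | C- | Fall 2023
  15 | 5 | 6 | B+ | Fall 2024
SELECT p.name FROM courses p LEFT JOIN enrollments c ON c.course_id = p.id WHERE c.id IS NULL

Execution result:
CS 101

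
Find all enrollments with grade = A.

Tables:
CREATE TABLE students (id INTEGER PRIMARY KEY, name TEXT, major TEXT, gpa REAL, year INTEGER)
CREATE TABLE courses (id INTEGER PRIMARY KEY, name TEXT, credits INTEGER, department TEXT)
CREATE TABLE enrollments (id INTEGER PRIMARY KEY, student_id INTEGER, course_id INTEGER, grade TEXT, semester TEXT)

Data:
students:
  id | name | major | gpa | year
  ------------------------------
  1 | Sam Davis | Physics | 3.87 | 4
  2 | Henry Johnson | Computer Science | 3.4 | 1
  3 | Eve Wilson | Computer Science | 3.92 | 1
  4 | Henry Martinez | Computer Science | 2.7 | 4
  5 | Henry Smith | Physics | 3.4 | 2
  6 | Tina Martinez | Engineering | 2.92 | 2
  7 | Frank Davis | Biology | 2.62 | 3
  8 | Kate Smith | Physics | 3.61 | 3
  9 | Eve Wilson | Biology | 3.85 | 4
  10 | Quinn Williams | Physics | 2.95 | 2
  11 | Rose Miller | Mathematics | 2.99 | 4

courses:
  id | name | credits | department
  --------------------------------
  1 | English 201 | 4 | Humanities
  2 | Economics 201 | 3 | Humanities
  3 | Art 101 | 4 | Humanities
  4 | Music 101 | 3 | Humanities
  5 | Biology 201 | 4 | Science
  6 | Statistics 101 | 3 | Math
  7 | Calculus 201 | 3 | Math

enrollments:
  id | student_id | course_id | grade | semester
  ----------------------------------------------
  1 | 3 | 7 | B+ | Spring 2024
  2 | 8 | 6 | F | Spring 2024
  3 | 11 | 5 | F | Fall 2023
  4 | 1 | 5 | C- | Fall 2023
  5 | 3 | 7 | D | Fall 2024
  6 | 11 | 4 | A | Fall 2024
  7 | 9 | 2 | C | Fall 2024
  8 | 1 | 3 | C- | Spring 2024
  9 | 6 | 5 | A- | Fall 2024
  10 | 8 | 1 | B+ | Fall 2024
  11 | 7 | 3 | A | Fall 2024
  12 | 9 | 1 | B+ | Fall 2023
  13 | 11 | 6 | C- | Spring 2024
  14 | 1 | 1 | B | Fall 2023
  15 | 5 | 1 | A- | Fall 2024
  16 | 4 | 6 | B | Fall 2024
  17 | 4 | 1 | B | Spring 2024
SELECT id, grade FROM enrollments WHERE grade = 'A'

Execution result:
id | grade
6 | A
11 | A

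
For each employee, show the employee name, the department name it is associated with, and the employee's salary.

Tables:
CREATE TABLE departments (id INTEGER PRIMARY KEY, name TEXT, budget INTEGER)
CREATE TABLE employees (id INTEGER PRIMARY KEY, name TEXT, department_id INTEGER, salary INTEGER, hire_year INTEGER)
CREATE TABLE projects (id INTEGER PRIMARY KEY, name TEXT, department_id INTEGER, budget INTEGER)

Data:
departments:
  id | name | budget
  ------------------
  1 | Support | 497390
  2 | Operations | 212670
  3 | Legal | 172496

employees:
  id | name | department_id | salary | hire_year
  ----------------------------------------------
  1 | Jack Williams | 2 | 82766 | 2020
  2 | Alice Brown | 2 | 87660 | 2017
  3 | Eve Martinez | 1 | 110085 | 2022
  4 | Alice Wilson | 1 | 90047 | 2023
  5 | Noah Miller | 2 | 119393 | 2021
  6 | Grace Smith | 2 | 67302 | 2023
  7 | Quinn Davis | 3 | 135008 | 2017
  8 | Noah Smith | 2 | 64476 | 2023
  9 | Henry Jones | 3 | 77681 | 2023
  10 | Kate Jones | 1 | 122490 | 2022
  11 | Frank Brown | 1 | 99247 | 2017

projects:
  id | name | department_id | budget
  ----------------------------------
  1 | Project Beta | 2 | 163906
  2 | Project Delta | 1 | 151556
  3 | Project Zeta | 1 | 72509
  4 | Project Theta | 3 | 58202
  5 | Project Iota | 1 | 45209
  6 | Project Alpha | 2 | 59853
SELECT c.name, p.name AS department, c.salary FROM employees c JOIN departments p ON c.department_id = p.id

Execution result:
name | department | salary
Jack Williams | Operations | 82766
Alice Brown | Operations | 87660
Eve Martinez | Support | 110085
Alice Wilson | Support | 90047
Noah Miller | Operations | 119393
Grace Smith | Operations | 67302
Quinn Davis | Legal | 135008
Noah Smith | Operations | 64476
Henry Jones | Legal | 77681
Kate Jones | Support | 122490
Frank Brown | Support | 99247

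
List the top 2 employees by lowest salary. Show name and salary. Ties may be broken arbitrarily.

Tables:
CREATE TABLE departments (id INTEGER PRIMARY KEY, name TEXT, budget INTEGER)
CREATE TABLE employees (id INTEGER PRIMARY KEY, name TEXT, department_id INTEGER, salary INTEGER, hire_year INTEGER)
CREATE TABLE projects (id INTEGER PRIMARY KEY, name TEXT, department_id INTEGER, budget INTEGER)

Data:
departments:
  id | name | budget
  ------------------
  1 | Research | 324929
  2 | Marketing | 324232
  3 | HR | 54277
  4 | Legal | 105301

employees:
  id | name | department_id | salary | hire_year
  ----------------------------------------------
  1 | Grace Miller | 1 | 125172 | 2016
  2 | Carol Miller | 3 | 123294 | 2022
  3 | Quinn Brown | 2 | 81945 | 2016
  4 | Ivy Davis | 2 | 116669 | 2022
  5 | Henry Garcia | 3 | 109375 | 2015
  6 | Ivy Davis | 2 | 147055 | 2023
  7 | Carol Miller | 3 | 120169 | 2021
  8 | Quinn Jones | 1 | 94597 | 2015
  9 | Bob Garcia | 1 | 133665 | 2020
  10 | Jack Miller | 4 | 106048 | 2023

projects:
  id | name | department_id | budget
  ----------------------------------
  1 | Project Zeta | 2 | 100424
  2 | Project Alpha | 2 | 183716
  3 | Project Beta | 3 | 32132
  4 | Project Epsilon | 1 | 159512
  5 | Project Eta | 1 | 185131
SELECT name, salary FROM employees ORDER BY salary ASC LIMIT 2

Execution result:
name | salary
Quinn Brown | 81945
Quinn Jones | 94597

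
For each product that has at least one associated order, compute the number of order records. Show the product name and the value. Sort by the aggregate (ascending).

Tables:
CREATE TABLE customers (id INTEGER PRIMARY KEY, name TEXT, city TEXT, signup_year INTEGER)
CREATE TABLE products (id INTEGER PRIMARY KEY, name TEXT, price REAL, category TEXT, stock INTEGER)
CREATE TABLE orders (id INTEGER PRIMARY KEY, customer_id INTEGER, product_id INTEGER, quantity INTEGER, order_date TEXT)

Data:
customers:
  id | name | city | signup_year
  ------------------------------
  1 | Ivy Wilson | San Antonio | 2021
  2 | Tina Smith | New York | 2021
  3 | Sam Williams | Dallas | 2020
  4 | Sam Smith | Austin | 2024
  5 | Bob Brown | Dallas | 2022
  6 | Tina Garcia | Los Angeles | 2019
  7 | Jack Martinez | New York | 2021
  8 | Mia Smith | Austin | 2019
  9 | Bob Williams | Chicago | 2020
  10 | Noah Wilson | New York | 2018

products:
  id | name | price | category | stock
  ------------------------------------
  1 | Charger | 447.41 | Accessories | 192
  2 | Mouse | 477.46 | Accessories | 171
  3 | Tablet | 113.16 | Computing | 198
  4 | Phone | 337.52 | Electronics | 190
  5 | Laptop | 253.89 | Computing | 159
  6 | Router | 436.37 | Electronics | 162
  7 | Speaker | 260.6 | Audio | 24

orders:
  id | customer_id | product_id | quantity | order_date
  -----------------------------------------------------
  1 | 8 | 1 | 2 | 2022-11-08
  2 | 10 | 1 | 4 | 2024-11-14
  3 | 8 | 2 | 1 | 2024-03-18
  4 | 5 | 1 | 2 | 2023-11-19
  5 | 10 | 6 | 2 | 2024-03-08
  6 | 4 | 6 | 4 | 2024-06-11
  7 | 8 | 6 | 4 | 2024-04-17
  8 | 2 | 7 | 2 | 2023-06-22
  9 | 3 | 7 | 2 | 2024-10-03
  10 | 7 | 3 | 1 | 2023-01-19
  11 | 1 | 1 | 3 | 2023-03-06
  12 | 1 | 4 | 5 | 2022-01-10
SELECT p.name, COUNT(*) AS n FROM orders c JOIN products p ON c.product_id = p.id GROUP BY p.id, p.name ORDER BY n ASC

Execution result:
name | n
Mouse | 1
Tablet | 1
Phone | 1
Speaker | 2
Router | 3
Charger | 4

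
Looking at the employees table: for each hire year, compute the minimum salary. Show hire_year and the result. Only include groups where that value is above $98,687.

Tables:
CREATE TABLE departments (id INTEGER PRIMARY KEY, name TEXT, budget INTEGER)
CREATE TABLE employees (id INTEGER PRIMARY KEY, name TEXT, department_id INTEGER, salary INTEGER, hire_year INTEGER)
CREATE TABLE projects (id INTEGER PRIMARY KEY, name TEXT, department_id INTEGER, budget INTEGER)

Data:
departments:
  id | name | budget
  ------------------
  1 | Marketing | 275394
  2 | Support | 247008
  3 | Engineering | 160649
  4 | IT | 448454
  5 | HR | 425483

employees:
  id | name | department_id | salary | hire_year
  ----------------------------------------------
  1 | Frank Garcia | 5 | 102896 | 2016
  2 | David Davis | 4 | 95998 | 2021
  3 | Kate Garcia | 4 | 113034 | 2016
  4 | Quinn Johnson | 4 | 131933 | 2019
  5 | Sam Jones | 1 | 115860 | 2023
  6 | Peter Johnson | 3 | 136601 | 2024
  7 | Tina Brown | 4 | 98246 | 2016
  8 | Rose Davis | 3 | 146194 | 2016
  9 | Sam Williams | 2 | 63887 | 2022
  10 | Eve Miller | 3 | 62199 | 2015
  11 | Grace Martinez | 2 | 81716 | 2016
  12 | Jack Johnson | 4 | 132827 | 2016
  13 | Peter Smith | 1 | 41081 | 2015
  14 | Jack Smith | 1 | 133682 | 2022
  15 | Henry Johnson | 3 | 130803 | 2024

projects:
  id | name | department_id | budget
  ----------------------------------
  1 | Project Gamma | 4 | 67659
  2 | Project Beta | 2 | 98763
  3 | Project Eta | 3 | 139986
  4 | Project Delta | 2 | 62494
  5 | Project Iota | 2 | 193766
SELECT hire_year, MIN(salary) AS min_salary FROM employees GROUP BY hire_year HAVING MIN(salary) > 98687

Execution result:
hire_year | min_salary
2019 | 131933
2023 | 115860
2024 | 130803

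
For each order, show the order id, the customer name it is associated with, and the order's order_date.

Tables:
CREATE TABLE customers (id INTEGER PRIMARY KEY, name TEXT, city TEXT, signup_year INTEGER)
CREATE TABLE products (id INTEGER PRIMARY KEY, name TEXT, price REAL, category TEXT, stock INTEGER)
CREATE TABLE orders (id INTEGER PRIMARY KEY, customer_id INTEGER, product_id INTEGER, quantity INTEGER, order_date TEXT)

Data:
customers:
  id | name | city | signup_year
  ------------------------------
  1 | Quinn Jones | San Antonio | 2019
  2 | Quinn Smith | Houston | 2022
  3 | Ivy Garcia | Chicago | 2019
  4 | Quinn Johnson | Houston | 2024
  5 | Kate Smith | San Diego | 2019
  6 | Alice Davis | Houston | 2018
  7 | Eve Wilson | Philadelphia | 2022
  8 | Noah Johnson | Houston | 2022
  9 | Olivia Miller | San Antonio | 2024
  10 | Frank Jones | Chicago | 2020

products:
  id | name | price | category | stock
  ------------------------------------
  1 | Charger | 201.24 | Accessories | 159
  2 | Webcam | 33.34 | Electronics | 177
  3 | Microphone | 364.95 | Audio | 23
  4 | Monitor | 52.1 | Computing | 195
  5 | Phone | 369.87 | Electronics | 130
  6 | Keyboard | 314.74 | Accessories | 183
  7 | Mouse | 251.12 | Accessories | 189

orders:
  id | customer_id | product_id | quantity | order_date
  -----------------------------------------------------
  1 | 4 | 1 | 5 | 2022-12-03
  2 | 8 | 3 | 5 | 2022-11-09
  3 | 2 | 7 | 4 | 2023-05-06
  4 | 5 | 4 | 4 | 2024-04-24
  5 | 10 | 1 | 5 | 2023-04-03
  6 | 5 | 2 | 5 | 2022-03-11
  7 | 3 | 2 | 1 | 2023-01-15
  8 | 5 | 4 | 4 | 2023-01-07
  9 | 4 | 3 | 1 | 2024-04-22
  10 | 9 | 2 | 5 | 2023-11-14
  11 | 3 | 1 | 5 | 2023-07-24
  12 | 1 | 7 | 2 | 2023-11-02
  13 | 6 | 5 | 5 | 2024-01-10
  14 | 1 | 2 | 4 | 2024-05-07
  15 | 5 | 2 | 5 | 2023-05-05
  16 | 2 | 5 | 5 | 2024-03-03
SELECT c.id, p.name AS customer, c.order_date FROM orders c JOIN customers p ON c.customer_id = p.id

Execution result:
id | customer | order_date
1 | Quinn Johnson | 2022-12-03
2 | Noah Johnson | 2022-11-09
3 | Quinn Smith | 2023-05-06
4 | Kate Smith | 2024-04-24
5 | Frank Jones | 2023-04-03
6 | Kate Smith | 2022-03-11
7 | Ivy Garcia | 2023-01-15
8 | Kate Smith | 2023-01-07
9 | Quinn Johnson | 2024-04-22
10 | Olivia Miller | 2023-11-14
11 | Ivy Garcia | 2023-07-24
12 | Quinn Jones | 2023-11-02
13 | Alice Davis | 2024-01-10
14 | Quinn Jones | 2024-05-07
15 | Kate Smith | 2023-05-05
16 | Quinn Smith | 2024-03-03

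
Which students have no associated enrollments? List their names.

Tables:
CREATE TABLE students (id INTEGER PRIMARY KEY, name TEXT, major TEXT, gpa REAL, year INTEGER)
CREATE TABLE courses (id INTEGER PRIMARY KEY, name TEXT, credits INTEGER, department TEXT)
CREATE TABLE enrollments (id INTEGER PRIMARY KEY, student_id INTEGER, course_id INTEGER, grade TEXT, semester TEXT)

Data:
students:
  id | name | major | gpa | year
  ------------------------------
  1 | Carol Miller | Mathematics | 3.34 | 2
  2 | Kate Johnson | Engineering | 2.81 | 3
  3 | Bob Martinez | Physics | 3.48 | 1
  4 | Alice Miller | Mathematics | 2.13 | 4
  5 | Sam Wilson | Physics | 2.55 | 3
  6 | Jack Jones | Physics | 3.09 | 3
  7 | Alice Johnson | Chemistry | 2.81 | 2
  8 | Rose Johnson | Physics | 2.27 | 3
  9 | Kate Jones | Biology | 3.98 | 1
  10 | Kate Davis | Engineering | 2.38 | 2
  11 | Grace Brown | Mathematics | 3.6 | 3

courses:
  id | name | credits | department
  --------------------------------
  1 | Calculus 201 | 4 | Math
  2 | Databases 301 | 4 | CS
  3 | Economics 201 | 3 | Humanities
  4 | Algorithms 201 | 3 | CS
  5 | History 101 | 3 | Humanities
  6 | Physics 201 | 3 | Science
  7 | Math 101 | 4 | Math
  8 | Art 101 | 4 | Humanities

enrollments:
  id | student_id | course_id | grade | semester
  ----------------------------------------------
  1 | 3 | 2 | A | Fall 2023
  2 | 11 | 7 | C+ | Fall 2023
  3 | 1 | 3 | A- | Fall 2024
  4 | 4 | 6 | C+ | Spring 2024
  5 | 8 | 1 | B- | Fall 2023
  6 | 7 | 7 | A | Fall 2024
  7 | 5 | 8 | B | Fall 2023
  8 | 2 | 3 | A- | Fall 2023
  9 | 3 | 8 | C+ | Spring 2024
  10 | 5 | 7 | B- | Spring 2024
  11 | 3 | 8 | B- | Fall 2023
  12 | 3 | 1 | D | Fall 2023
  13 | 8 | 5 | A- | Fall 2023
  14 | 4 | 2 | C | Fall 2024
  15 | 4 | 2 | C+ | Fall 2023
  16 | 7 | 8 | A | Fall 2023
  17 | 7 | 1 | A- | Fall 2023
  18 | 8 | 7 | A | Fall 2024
SELECT p.name FROM students p LEFT JOIN enrollments c ON c.student_id = p.id WHERE c.id IS NULL

Execution result:
name
Jack Jones
Kate Jones
Kate Davis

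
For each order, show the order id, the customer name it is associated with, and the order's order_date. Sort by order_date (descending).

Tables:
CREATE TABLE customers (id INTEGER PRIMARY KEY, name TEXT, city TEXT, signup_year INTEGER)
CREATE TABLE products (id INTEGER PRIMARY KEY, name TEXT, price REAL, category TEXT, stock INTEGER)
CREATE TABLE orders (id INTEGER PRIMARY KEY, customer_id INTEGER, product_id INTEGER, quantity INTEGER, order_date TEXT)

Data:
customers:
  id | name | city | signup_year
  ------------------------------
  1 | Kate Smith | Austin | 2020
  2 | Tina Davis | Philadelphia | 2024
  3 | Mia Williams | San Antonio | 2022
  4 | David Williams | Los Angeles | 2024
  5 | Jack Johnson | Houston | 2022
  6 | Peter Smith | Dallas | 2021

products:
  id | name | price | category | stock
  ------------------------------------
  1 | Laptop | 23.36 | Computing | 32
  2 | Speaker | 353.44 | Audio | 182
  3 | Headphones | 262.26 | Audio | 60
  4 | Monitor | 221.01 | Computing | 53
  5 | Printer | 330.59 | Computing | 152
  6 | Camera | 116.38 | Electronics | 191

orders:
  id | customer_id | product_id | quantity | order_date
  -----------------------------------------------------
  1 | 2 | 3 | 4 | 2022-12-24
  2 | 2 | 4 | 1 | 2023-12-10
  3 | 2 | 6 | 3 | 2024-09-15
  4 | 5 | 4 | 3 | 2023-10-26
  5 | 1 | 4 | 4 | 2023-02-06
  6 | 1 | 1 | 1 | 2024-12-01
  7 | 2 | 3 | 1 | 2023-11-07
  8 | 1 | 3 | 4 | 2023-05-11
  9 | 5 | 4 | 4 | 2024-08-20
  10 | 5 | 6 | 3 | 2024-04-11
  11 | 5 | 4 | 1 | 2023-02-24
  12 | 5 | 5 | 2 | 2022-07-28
SELECT c.id, p.name AS customer, c.order_date FROM orders c JOIN customers p ON c.customer_id = p.id ORDER BY c.order_date DESC

Execution result:
id | customer | order_date
6 | Kate Smith | 2024-12-01
3 | Tina Davis | 2024-09-15
9 | Jack Johnson | 2024-08-20
10 | Jack Johnson | 2024-04-11
2 | Tina Davis | 2023-12-10
7 | Tina Davis | 2023-11-07
4 | Jack Johnson | 2023-10-26
8 | Kate Smith | 2023-05-11
11 | Jack Johnson | 2023-02-24
5 | Kate Smith | 2023-02-06
1 | Tina Davis | 2022-12-24
12 | Jack Johnson | 2022-07-28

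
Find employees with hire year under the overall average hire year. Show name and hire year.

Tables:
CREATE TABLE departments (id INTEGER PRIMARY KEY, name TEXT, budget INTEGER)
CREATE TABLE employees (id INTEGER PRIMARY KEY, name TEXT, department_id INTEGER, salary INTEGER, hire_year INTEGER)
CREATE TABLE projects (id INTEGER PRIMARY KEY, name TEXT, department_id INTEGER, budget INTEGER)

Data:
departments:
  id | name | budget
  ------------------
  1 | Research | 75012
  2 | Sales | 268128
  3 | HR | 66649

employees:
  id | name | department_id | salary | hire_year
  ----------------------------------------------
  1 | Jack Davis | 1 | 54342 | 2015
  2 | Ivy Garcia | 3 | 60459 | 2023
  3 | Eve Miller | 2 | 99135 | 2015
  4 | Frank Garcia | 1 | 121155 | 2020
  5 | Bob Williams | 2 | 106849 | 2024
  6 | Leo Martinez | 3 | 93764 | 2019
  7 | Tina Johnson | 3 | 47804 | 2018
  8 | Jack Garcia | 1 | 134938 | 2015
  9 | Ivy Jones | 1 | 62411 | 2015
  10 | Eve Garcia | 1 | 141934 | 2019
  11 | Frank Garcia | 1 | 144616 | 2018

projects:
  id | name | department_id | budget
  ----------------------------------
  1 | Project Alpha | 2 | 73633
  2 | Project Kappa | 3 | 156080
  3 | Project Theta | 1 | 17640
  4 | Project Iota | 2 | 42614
SELECT name, hire_year FROM employees WHERE hire_year < (SELECT AVG(hire_year) FROM employees)

Execution result:
name | hire_year
Jack Davis | 2015
Eve Miller | 2015
Tina Johnson | 2018
Jack Garcia | 2015
Ivy Jones | 2015
Frank Garcia | 2018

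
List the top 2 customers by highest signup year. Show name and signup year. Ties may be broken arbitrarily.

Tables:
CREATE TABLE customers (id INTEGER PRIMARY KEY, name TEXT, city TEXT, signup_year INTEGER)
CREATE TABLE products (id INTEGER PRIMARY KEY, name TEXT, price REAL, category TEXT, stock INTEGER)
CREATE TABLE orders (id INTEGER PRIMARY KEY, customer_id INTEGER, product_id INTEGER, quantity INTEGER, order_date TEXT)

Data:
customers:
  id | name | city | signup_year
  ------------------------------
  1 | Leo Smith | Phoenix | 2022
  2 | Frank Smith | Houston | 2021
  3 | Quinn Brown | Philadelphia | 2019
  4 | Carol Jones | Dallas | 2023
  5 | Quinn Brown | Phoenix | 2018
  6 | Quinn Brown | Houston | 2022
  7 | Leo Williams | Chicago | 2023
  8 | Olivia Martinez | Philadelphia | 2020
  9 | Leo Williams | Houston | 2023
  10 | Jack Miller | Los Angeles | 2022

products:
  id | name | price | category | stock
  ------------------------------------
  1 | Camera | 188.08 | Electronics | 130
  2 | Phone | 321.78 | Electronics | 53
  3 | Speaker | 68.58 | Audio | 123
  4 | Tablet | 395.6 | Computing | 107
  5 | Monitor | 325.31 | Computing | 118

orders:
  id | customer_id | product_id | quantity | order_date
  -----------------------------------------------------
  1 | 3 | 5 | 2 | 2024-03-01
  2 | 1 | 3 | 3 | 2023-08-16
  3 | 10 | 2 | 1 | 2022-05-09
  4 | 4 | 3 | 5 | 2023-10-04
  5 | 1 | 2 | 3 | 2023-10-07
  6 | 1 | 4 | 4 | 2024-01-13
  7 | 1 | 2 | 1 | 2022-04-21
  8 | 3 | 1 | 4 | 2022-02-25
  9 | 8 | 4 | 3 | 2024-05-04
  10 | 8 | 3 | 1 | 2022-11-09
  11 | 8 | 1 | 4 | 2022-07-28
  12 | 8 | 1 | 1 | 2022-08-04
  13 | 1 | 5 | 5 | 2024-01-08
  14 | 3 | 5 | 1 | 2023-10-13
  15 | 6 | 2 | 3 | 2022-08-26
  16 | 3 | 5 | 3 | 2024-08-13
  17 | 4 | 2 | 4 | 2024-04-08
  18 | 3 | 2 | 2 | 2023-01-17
SELECT name, signup_year FROM customers ORDER BY signup_year DESC LIMIT 2

Execution result:
name | signup_year
Carol Jones | 2023
Leo Williams | 2023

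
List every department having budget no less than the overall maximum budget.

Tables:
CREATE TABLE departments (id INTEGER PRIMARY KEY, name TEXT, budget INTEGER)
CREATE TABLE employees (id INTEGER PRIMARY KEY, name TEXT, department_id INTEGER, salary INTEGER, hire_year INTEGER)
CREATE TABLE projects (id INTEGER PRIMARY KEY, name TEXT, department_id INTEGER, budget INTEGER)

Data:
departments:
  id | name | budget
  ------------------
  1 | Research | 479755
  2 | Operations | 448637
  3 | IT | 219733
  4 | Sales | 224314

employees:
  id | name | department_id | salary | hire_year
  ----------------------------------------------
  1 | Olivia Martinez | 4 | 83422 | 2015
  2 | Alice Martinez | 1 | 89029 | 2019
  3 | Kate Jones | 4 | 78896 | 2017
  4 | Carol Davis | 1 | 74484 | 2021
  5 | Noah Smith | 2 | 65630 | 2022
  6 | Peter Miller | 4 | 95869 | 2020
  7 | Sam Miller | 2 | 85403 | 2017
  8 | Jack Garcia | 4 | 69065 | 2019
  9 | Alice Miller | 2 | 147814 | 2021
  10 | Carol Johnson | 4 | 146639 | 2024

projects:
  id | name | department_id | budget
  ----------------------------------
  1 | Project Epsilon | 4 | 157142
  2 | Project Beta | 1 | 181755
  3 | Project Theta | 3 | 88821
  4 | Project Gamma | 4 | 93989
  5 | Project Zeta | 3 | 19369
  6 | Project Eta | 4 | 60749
SELECT name, budget FROM departments WHERE budget >= (SELECT MAX(budget) FROM departments)

Execution result:
name | budget
Research | 479755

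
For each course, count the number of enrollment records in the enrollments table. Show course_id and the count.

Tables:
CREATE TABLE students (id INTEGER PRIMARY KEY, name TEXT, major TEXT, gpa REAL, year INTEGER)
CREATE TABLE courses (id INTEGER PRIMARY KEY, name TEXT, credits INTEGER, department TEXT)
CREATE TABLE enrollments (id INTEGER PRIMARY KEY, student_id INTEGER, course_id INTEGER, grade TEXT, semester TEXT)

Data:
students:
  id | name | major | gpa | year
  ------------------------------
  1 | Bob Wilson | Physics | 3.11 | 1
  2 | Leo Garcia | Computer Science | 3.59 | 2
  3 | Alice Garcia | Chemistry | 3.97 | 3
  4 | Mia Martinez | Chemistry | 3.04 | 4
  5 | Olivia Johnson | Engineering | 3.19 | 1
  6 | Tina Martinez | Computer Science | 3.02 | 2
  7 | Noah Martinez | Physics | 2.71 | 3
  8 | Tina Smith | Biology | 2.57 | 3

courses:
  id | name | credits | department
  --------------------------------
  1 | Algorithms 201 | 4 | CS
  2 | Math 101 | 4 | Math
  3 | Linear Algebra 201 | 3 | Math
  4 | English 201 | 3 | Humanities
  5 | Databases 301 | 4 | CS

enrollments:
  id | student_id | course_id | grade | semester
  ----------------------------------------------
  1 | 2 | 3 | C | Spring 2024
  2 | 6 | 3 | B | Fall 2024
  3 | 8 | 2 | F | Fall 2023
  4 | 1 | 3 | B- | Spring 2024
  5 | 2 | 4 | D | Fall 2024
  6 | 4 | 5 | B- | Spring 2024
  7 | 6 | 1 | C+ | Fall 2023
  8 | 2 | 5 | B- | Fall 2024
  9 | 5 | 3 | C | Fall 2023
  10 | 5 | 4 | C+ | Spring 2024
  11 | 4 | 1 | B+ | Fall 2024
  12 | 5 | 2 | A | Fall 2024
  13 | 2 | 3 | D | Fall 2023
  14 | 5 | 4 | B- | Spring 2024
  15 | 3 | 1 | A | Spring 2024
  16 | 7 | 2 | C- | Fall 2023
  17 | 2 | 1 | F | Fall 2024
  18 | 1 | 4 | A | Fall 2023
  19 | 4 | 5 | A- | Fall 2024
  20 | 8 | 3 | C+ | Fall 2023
SELECT course_id, COUNT(*) AS enrollment_count FROM enrollments GROUP BY course_id

Execution result:
course_id | enrollment_count
1 | 4
2 | 3
3 | 6
4 | 4
5 | 3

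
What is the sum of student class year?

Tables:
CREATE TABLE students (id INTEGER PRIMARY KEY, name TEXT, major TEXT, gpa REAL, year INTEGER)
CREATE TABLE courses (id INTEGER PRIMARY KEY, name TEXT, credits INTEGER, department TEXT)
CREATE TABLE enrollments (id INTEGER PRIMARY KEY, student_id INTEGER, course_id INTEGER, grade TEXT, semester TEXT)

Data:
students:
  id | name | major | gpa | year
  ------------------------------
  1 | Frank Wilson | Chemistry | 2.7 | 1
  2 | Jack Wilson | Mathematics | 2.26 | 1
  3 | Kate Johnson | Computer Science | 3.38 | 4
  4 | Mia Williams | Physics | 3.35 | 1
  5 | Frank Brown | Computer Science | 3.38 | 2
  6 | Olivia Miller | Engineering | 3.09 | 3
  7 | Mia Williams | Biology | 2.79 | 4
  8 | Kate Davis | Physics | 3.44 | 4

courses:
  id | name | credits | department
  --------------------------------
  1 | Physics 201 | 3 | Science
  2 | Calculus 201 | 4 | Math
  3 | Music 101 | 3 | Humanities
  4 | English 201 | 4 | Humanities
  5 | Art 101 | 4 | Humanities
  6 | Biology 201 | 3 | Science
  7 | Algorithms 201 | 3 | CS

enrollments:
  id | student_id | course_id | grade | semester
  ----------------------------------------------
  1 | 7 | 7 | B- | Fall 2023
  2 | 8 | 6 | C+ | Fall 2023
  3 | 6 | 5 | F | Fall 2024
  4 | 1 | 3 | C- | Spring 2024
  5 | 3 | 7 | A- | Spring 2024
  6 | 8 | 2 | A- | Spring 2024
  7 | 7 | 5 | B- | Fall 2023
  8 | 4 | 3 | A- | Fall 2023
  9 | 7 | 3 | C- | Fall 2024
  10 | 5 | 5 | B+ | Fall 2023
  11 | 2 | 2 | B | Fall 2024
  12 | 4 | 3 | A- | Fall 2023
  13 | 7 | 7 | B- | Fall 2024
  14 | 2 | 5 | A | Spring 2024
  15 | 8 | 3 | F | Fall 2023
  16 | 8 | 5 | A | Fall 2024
SELECT SUM(year) FROM students

Execution result:
20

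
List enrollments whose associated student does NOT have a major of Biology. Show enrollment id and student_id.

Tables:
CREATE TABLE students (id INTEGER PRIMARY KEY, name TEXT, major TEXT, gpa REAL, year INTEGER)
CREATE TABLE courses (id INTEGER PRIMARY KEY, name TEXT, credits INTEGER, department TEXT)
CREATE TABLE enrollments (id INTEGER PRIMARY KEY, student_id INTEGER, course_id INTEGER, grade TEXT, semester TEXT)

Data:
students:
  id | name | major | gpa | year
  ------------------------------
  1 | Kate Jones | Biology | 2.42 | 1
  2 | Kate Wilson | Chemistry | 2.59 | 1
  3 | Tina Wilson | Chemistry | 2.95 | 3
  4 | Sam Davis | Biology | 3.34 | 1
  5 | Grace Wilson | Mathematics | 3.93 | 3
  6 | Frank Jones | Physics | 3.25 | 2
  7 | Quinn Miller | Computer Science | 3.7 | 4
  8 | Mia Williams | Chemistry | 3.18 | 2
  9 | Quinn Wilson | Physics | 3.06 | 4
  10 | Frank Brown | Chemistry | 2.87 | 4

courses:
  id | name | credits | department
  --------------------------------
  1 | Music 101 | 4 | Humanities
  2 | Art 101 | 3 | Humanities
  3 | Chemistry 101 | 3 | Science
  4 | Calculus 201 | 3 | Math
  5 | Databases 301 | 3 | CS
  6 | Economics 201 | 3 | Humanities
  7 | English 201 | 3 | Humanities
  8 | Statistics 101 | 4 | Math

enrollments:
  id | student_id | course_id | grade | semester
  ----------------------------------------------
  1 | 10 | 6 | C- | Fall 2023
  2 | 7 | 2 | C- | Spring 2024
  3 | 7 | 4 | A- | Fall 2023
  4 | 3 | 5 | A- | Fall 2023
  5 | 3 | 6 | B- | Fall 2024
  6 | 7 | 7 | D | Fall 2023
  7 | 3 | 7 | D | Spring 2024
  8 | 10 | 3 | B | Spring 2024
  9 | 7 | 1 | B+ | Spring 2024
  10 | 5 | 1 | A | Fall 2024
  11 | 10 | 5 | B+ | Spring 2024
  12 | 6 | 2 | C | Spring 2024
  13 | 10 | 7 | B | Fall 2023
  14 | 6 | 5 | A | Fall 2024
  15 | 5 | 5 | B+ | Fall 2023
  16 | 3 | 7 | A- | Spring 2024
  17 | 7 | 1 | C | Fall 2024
SELECT id, student_id FROM enrollments WHERE student_id NOT IN (SELECT id FROM students WHERE major = 'Biology')

Execution result:
id | student_id
1 | 10
2 | 7
3 | 7
4 | 3
5 | 3
6 | 7
7 | 3
8 | 10
9 | 7
10 | 5
11 | 10
12 | 6
13 | 10
14 | 6
15 | 5
16 | 3
17 | 7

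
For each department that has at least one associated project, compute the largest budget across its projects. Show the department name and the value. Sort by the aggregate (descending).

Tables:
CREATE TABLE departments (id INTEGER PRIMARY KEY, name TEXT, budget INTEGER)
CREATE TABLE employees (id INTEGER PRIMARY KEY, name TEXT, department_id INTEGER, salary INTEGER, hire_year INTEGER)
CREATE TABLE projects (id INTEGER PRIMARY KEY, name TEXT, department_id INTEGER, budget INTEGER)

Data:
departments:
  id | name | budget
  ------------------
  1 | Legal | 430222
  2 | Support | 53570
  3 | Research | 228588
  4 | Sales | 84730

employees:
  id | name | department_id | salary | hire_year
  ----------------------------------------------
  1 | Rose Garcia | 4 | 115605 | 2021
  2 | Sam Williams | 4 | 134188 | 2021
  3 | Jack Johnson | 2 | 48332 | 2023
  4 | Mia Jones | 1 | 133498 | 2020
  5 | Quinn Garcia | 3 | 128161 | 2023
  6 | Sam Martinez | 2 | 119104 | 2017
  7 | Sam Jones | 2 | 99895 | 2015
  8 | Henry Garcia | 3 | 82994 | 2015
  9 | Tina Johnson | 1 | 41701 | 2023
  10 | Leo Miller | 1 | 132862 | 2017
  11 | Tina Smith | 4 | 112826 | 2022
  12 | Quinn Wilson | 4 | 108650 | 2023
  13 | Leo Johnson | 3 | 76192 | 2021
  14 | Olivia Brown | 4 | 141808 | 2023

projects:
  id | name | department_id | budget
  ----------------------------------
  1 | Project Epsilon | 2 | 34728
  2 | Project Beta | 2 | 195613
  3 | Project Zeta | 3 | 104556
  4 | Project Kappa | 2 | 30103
SELECT p.name, MAX(c.budget) AS max_budget FROM projects c JOIN departments p ON c.department_id = p.id GROUP BY p.id, p.name ORDER BY max_budget DESC

Execution result:
name | max_budget
Support | 195613
Research | 104556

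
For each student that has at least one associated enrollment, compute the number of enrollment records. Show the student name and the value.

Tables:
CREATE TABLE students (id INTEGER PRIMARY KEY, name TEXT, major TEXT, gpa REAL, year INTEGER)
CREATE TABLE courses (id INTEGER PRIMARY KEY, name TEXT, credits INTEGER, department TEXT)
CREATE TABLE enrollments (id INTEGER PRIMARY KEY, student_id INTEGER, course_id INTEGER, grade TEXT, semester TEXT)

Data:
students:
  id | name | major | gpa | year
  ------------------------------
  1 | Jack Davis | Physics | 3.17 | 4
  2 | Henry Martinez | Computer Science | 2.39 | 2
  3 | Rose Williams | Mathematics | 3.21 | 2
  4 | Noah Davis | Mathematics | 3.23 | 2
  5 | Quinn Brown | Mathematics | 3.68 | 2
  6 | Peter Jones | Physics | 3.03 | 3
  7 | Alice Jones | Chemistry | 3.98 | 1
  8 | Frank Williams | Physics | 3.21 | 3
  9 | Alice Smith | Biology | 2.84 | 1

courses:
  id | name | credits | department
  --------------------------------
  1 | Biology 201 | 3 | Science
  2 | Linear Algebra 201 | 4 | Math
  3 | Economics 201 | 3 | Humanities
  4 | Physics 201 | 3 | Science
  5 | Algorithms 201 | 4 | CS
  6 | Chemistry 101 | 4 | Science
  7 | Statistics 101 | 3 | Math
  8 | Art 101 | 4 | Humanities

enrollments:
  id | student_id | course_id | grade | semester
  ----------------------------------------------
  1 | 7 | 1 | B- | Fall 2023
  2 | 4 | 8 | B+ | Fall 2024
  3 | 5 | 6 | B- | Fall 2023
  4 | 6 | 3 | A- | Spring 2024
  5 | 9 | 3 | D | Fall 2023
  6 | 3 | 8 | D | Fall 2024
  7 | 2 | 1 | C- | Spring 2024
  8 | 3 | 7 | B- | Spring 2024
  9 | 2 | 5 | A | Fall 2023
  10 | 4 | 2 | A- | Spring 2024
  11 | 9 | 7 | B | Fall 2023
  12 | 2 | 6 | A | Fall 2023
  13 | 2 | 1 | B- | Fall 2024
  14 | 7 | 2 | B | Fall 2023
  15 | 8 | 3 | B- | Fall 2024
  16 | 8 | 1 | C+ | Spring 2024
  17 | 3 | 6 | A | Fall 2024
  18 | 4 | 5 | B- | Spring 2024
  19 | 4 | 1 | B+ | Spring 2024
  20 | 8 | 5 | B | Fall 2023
SELECT p.name, COUNT(*) AS n FROM enrollments c JOIN students p ON c.student_id = p.id GROUP BY p.id, p.name

Execution result:
name | n
Henry Martinez | 4
Rose Williams | 3
Noah Davis | 4
Quinn Brown | 1
Peter Jones | 1
Alice Jones | 2
Frank Williams | 3
Alice Smith | 2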